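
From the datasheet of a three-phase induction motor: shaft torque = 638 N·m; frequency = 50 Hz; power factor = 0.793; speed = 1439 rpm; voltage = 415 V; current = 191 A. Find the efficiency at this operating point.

ω = 2π × 1439/60 = 150.7 rad/s; P_out = τω = 638 × 150.7 = 96147 W
P_in = √3·V_L·I_L·cosφ = 1.732 × 415 × 191 × 0.793 = 108869 W
η = P_out / P_in = 96147 / 108869 = 0.883 = 88.3%

88.3 %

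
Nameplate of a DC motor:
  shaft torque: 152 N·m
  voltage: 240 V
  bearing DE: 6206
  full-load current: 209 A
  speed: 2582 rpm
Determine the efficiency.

ω = 2π × 2582/60 = 270.4 rad/s; P_out = τω = 152 × 270.4 = 41101 W
P_in = V·I = 240 × 209 = 50160 W
η = P_out / P_in = 41101 / 50160 = 0.819 = 81.9%

81.9 %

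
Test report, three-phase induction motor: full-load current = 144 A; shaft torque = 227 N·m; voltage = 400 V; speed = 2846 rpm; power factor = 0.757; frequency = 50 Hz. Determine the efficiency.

ω = 2π × 2846/60 = 298 rad/s; P_out = τω = 227 × 298 = 67646 W
P_in = √3·V_L·I_L·cosφ = 1.732 × 400 × 144 × 0.757 = 75521 W
η = P_out / P_in = 67646 / 75521 = 0.896 = 89.6%

89.6 %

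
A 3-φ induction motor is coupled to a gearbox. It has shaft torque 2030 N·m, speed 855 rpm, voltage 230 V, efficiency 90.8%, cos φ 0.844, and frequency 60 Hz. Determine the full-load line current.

ω = 2π×855/60 = 89.54 rad/s; P_out = τω = 2030 × 89.54 = 181766 W
P_in = P_out / η = 181766 / 0.908 = 200183 W
I_L = P_in / (√3·V_L·cosφ) = 200183 / (1.732 × 230 × 0.844) = 595 A

595 A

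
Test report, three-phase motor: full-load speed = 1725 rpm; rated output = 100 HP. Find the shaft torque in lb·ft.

305 lb·ft

P_out = 100 × 746 = 74600 W
ω = 2π × 1725/60 = 180.6 rad/s
τ = P_out/ω = 74600/180.6 = 413.1 N·m
In lb·ft: 413.1/1.356 = 305 lb·ft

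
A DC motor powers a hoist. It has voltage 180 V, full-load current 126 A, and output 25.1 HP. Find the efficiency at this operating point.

P_out = 25.1 × 746 = 18725 W
P_in = V·I = 180 × 126 = 22680 W
η = P_out / P_in = 18725 / 22680 = 0.826 = 82.6%

82.6 %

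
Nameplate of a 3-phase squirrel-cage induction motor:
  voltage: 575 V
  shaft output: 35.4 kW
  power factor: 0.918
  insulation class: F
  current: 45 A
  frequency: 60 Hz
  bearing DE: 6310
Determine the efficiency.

P_out = 35.4 kW = 35400 W
P_in = √3·V_L·I_L·cosφ = 1.732 × 575 × 45 × 0.918 = 41141 W
η = P_out / P_in = 35400 / 41141 = 0.860 = 86.0%

86.0 %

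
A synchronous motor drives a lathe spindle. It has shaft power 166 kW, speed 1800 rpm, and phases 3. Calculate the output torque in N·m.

ω = 2π × 1800/60 = 188.5 rad/s
τ = P/ω = 166000/188.5 = 881 N·m

881 N·m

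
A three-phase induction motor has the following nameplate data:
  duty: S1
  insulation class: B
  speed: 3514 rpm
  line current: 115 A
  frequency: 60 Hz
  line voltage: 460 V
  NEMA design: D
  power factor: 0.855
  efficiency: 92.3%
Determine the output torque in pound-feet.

P_in = √3·V·I·cosφ = 1.732 × 460 × 115 × 0.855 = 78337 W
P_out = η·P_in = 0.923 × 78337 = 72305 W
n = 3514 rpm
ω = 2π×3514/60 = 368 rad/s
τ = P_out/ω = 72305/368 = 196.5 N·m
In lb·ft: 196.5/1.356 = 145 lb·ft

145 lb·ft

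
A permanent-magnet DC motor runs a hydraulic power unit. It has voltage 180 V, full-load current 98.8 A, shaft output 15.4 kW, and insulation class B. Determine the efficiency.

86.6 %

P_out = 15.4 kW = 15400 W
P_in = V·I = 180 × 98.8 = 17784 W
η = P_out / P_in = 15400 / 17784 = 0.866 = 86.6%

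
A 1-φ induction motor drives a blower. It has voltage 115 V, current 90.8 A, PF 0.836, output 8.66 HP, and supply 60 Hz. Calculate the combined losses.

2.27 kW

P_in = V·I·cosφ = 115×90.8×0.836 = 8730 W
P_out = 8.66×746 = 6460 W
Losses = P_in − P_out = 8730 − 6460 = 2270 W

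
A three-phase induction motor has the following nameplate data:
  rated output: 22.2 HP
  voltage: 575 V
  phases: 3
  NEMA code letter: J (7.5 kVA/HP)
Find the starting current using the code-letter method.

S_LR = 7.5 × 22.2 = 166.5 kVA
I_LR = S_LR/(√3·V_L) = 166500/(1.732×575) = 167 A

167 A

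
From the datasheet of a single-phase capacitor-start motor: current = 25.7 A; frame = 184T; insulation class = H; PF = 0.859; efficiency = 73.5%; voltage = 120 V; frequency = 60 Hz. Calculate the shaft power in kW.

1.95 kW

P_in = V·I·cosφ = 120 × 25.7 × 0.859 = 2649 W
P_out = η·P_in = 0.735 × 2649 = 1947 W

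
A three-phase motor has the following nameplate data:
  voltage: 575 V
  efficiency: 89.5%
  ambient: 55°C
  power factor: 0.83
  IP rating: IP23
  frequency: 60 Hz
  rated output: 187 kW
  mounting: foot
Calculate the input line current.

253 A

P_out = 187 kW = 187000 W
P_in = P_out / η = 187000 / 0.895 = 208939 W
I_L = P_in / (√3·V_L·cosφ) = 208939 / (1.732 × 575 × 0.83) = 253 A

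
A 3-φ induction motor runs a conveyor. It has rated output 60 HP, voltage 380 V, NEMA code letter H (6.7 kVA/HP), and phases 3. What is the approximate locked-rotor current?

S_LR = 6.7 × 60 = 402 kVA
I_LR = S_LR/(√3·V_L) = 402000/(1.732×380) = 611 A

611 A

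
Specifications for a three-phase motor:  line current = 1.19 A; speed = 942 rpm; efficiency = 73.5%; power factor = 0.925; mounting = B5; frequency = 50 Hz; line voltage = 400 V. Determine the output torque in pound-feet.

4.19 lb·ft

P_in = √3·V·I·cosφ = 1.732 × 400 × 1.19 × 0.925 = 763 W
P_out = η·P_in = 0.735 × 763 = 561 W
n = 942 rpm
ω = 2π×942/60 = 98.65 rad/s
τ = P_out/ω = 561/98.65 = 5.687 N·m
In lb·ft: 5.687/1.356 = 4.19 lb·ft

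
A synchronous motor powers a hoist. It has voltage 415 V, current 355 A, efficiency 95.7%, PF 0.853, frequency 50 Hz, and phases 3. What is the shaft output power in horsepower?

P_in = √3·V·I·cosφ = 1.732 × 415 × 355 × 0.853 = 217657 W
P_out = η·P_in = 0.957 × 217657 = 208298 W
= 208298/746 = 279 HP

279 HP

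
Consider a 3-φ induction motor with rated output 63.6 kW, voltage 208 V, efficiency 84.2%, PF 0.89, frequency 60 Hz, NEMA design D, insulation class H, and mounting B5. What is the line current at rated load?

P_out = 63.6 kW = 63600 W
P_in = P_out / η = 63600 / 0.842 = 75534 W
I_L = P_in / (√3·V_L·cosφ) = 75534 / (1.732 × 208 × 0.89) = 236 A

236 A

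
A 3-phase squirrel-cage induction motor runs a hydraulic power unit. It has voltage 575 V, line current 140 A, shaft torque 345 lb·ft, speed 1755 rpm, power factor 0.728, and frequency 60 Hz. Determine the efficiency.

τ = 345 lb·ft × 1.356 = 467.8 N·m
ω = 2π × 1755/60 = 183.8 rad/s; P_out = τω = 467.8 × 183.8 = 85982 W
P_in = √3·V_L·I_L·cosφ = 1.732 × 575 × 140 × 0.728 = 101502 W
η = P_out / P_in = 85982 / 101502 = 0.847 = 84.7%

84.7 %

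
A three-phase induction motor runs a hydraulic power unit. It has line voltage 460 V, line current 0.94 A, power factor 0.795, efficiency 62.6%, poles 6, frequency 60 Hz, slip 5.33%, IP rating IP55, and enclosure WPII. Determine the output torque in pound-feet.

2.31 lb·ft

P_in = √3·V·I·cosφ = 1.732 × 460 × 0.94 × 0.795 = 595 W
P_out = η·P_in = 0.626 × 595 = 372 W
n_s = 120×60/6 = 1200 rpm; n = 1200×(1−0.0533) = 1136 rpm
ω = 2π×1136/60 = 119 rad/s
τ = P_out/ω = 372/119 = 3.126 N·m
In lb·ft: 3.126/1.356 = 2.31 lb·ft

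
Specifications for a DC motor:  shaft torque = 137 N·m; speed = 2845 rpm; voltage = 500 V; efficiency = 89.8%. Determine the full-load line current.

ω = 2π×2845/60 = 297.9 rad/s; P_out = τω = 137 × 297.9 = 40812 W
P_in = P_out / η = 40812 / 0.898 = 45448 W
I = P_in / V = 45448 / 500 = 90.9 A

90.9 A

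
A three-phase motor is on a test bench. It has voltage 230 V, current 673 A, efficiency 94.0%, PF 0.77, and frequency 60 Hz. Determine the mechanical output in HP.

P_in = √3·V·I·cosφ = 1.732 × 230 × 673 × 0.77 = 206434 W
P_out = η·P_in = 0.94 × 206434 = 194048 W
= 194048/746 = 260 HP

260 HP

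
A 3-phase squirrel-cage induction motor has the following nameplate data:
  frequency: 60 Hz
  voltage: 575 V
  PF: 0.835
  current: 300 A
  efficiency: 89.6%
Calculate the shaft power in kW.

224 kW

P_in = √3·V·I·cosφ = 1.732 × 575 × 300 × 0.835 = 249473 W
P_out = η·P_in = 0.896 × 249473 = 223528 W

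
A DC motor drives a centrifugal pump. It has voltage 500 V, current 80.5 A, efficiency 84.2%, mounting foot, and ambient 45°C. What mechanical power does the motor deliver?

33.9 kW

P_in = V·I = 500 × 80.5 = 40250 W
P_out = η·P_in = 0.842 × 40250 = 33891 W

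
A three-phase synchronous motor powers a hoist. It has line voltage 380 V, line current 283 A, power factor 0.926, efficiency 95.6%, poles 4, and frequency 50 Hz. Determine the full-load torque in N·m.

1050 N·m

P_in = √3·V·I·cosφ = 1.732 × 380 × 283 × 0.926 = 172476 W
P_out = η·P_in = 0.956 × 172476 = 164887 W
n = n_s = 120×50/4 = 1500 rpm (synchronous)
ω = 2π×1500/60 = 157.1 rad/s
τ = P_out/ω = 164887/157.1 = 1050 N·m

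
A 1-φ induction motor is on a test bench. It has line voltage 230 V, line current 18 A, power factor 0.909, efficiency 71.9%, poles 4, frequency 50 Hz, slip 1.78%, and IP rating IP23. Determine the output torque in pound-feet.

P_in = V·I·cosφ = 230 × 18 × 0.909 = 3763 W
P_out = η·P_in = 0.719 × 3763 = 2706 W
n_s = 120×50/4 = 1500 rpm; n = 1500×(1−0.0178) = 1473 rpm
ω = 2π×1473/60 = 154.3 rad/s
τ = P_out/ω = 2706/154.3 = 17.54 N·m
In lb·ft: 17.54/1.356 = 12.9 lb·ft

12.9 lb·ft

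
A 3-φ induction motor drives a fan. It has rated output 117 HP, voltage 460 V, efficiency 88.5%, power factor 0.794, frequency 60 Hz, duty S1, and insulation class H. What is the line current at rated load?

156 A

P_out = 117 × 746 = 87282 W
P_in = P_out / η = 87282 / 0.885 = 98624 W
I_L = P_in / (√3·V_L·cosφ) = 98624 / (1.732 × 460 × 0.794) = 156 A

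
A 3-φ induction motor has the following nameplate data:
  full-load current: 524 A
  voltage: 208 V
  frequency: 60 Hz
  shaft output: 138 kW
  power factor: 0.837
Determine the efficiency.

P_out = 138 kW = 138000 W
P_in = √3·V_L·I_L·cosφ = 1.732 × 208 × 524 × 0.837 = 158004 W
η = P_out / P_in = 138000 / 158004 = 0.873 = 87.3%

87.3 %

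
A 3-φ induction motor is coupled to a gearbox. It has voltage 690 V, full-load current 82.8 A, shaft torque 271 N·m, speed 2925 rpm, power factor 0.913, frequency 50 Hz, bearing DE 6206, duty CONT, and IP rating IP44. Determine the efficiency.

ω = 2π × 2925/60 = 306.3 rad/s; P_out = τω = 271 × 306.3 = 83007 W
P_in = √3·V_L·I_L·cosφ = 1.732 × 690 × 82.8 × 0.913 = 90344 W
η = P_out / P_in = 83007 / 90344 = 0.919 = 91.9%

91.9 %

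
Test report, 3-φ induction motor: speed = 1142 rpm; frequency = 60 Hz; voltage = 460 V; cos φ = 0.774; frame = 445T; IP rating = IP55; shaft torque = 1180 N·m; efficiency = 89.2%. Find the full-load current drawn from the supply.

ω = 2π×1142/60 = 119.6 rad/s; P_out = τω = 1180 × 119.6 = 141128 W
P_in = P_out / η = 141128 / 0.892 = 158215 W
I_L = P_in / (√3·V_L·cosφ) = 158215 / (1.732 × 460 × 0.774) = 257 A

257 A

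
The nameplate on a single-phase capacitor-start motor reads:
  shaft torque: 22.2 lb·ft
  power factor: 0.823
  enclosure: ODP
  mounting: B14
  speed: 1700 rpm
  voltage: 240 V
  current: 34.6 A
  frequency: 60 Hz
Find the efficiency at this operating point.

78.4 %

τ = 22.2 lb·ft × 1.356 = 30.1 N·m
ω = 2π × 1700/60 = 178 rad/s; P_out = τω = 30.1 × 178 = 5358 W
P_in = V·I·cosφ = 240 × 34.6 × 0.823 = 6834 W
η = P_out / P_in = 5358 / 6834 = 0.784 = 78.4%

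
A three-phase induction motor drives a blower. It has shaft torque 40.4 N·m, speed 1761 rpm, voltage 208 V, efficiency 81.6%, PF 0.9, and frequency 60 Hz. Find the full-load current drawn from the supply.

28.2 A

ω = 2π×1761/60 = 184.4 rad/s; P_out = τω = 40.4 × 184.4 = 7450 W
P_in = P_out / η = 7450 / 0.816 = 9130 W
I_L = P_in / (√3·V_L·cosφ) = 9130 / (1.732 × 208 × 0.9) = 28.2 A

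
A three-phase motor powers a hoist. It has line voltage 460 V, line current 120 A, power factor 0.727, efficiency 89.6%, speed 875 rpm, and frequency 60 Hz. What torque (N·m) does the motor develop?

680 N·m

P_in = √3·V·I·cosφ = 1.732 × 460 × 120 × 0.727 = 69506 W
P_out = η·P_in = 0.896 × 69506 = 62277 W
n = 875 rpm
ω = 2π×875/60 = 91.63 rad/s
τ = P_out/ω = 62277/91.63 = 680 N·m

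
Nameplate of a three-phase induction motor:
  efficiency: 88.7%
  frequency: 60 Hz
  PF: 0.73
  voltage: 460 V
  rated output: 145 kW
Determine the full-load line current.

P_out = 145 kW = 145000 W
P_in = P_out / η = 145000 / 0.887 = 163472 W
I_L = P_in / (√3·V_L·cosφ) = 163472 / (1.732 × 460 × 0.73) = 281 A

281 A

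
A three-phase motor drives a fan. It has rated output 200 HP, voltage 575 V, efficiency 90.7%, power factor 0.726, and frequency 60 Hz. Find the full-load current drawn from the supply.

P_out = 200 × 746 = 149200 W
P_in = P_out / η = 149200 / 0.907 = 164498 W
I_L = P_in / (√3·V_L·cosφ) = 164498 / (1.732 × 575 × 0.726) = 228 A

228 A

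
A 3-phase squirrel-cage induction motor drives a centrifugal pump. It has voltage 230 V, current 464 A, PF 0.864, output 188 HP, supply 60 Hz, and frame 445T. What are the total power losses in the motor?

P_in = √3·V·I·cosφ = 1.732×230×464×0.864 = 159701 W
P_out = 188×746 = 140248 W
Losses = P_in − P_out = 159701 − 140248 = 19453 W

19.5 kW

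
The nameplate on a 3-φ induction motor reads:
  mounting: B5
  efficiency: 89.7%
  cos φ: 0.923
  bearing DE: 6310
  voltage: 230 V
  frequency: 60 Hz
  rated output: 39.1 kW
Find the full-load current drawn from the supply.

P_out = 39.1 kW = 39100 W
P_in = P_out / η = 39100 / 0.897 = 43590 W
I_L = P_in / (√3·V_L·cosφ) = 43590 / (1.732 × 230 × 0.923) = 119 A

119 A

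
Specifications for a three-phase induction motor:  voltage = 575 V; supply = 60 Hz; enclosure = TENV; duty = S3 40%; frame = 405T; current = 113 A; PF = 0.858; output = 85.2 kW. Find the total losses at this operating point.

11400 W

P_in = √3·V·I·cosφ = 1.732×575×113×0.858 = 96556 W
P_out = 85200 W
Losses = P_in − P_out = 96556 − 85200 = 11356 W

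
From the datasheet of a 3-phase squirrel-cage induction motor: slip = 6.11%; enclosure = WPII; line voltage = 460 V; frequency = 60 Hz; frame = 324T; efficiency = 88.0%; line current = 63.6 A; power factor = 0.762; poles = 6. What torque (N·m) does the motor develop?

288 N·m

P_in = √3·V·I·cosφ = 1.732 × 460 × 63.6 × 0.762 = 38612 W
P_out = η·P_in = 0.88 × 38612 = 33979 W
n_s = 120×60/6 = 1200 rpm; n = 1200×(1−0.0611) = 1127 rpm
ω = 2π×1127/60 = 118 rad/s
τ = P_out/ω = 33979/118 = 288 N·m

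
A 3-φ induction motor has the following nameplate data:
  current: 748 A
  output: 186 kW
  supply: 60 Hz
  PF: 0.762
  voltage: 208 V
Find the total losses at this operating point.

19.3 kW

P_in = √3·V·I·cosφ = 1.732×208×748×0.762 = 205337 W
P_out = 186000 W
Losses = P_in − P_out = 205337 − 186000 = 19337 W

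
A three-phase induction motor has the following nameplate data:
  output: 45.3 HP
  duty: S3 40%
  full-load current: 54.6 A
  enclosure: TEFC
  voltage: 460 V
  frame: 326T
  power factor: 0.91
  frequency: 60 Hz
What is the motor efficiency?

85.4 %

P_out = 45.3 × 746 = 33794 W
P_in = √3·V_L·I_L·cosφ = 1.732 × 460 × 54.6 × 0.91 = 39586 W
η = P_out / P_in = 33794 / 39586 = 0.854 = 85.4%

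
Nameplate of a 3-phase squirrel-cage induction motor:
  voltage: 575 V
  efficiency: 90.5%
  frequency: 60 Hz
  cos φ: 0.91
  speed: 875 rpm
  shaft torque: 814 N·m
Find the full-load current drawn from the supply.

90.9 A

ω = 2π×875/60 = 91.63 rad/s; P_out = τω = 814 × 91.63 = 74587 W
P_in = P_out / η = 74587 / 0.905 = 82417 W
I_L = P_in / (√3·V_L·cosφ) = 82417 / (1.732 × 575 × 0.91) = 90.9 A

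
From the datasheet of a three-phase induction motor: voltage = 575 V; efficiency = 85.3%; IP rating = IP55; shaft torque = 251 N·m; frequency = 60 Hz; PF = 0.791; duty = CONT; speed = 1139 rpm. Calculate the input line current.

ω = 2π×1139/60 = 119.3 rad/s; P_out = τω = 251 × 119.3 = 29944 W
P_in = P_out / η = 29944 / 0.853 = 35104 W
I_L = P_in / (√3·V_L·cosφ) = 35104 / (1.732 × 575 × 0.791) = 44.6 A

44.6 A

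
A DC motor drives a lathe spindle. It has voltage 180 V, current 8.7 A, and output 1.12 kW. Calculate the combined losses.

P_in = V·I = 180×8.7 = 1566 W
P_out = 1120 W
Losses = P_in − P_out = 1566 − 1120 = 446 W

446 W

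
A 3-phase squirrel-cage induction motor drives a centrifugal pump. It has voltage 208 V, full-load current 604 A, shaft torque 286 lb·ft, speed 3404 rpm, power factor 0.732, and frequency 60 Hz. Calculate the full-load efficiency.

86.8 %

τ = 286 lb·ft × 1.356 = 387.8 N·m
ω = 2π × 3404/60 = 356.5 rad/s; P_out = τω = 387.8 × 356.5 = 138251 W
P_in = √3·V_L·I_L·cosφ = 1.732 × 208 × 604 × 0.732 = 159279 W
η = P_out / P_in = 138251 / 159279 = 0.868 = 86.8%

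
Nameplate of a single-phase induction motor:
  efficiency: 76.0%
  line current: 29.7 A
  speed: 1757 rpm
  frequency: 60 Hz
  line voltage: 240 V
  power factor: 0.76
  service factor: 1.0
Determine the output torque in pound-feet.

16.5 lb·ft

P_in = V·I·cosφ = 240 × 29.7 × 0.76 = 5417 W
P_out = η·P_in = 0.76 × 5417 = 4117 W
n = 1757 rpm
ω = 2π×1757/60 = 184 rad/s
τ = P_out/ω = 4117/184 = 22.38 N·m
In lb·ft: 22.38/1.356 = 16.5 lb·ft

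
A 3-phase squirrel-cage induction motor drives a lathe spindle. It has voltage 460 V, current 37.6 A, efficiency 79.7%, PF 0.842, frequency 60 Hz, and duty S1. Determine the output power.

20.1 kW

P_in = √3·V·I·cosφ = 1.732 × 460 × 37.6 × 0.842 = 25224 W
P_out = η·P_in = 0.797 × 25224 = 20104 W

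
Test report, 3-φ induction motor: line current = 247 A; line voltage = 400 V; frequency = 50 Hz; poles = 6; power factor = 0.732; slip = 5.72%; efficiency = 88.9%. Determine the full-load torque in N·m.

1130 N·m

P_in = √3·V·I·cosφ = 1.732 × 400 × 247 × 0.732 = 125261 W
P_out = η·P_in = 0.889 × 125261 = 111357 W
n_s = 120×50/6 = 1000 rpm; n = 1000×(1−0.0572) = 943 rpm
ω = 2π×943/60 = 98.75 rad/s
τ = P_out/ω = 111357/98.75 = 1130 N·m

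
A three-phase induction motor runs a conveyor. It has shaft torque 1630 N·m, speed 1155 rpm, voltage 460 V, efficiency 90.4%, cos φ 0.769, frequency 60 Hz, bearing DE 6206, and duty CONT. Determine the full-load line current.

ω = 2π×1155/60 = 121 rad/s; P_out = τω = 1630 × 121 = 197230 W
P_in = P_out / η = 197230 / 0.904 = 218175 W
I_L = P_in / (√3·V_L·cosφ) = 218175 / (1.732 × 460 × 0.769) = 356 A

356 A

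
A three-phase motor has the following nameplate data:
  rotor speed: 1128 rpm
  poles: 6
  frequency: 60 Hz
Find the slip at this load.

n_s = 120f/p = 120×60/6 = 1200 rpm
s = (n_s − n)/n_s = (1200 − 1128)/1200 = 0.0600

6.00 %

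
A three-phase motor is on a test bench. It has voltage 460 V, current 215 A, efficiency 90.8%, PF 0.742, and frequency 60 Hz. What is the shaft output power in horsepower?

P_in = √3·V·I·cosφ = 1.732 × 460 × 215 × 0.742 = 127101 W
P_out = η·P_in = 0.908 × 127101 = 115408 W
= 115408/746 = 155 HP

155 HP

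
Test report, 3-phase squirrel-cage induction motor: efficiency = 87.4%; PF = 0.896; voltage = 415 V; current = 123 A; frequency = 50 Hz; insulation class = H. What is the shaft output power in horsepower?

92.8 HP

P_in = √3·V·I·cosφ = 1.732 × 415 × 123 × 0.896 = 79215 W
P_out = η·P_in = 0.874 × 79215 = 69234 W
= 69234/746 = 92.8 HP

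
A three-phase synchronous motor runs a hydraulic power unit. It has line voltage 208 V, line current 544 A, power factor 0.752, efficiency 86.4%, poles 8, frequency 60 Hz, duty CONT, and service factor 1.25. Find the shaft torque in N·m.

P_in = √3·V·I·cosφ = 1.732 × 208 × 544 × 0.752 = 147376 W
P_out = η·P_in = 0.864 × 147376 = 127333 W
n = n_s = 120×60/8 = 900 rpm (synchronous)
ω = 2π×900/60 = 94.25 rad/s
τ = P_out/ω = 127333/94.25 = 1350 N·m

1350 N·m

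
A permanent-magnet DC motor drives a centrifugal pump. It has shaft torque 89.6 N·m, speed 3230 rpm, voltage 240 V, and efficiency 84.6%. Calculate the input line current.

149 A

ω = 2π×3230/60 = 338.2 rad/s; P_out = τω = 89.6 × 338.2 = 30303 W
P_in = P_out / η = 30303 / 0.846 = 35819 W
I = P_in / V = 35819 / 240 = 149 A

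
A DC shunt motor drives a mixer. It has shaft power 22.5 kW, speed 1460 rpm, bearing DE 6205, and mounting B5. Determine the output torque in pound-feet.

109 lb·ft

ω = 2π × 1460/60 = 152.9 rad/s
τ = P/ω = 22500/152.9 = 147.2 N·m
In lb·ft: 147.2/1.356 = 109 lb·ft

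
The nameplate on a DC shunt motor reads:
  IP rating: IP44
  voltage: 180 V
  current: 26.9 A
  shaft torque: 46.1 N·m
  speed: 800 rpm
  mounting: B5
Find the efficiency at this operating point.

79.8 %

ω = 2π × 800/60 = 83.78 rad/s; P_out = τω = 46.1 × 83.78 = 3862 W
P_in = V·I = 180 × 26.9 = 4842 W
η = P_out / P_in = 3862 / 4842 = 0.798 = 79.8%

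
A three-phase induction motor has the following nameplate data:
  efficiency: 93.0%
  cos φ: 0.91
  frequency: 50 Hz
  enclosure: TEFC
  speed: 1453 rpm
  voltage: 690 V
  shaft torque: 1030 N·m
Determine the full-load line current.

ω = 2π×1453/60 = 152.2 rad/s; P_out = τω = 1030 × 152.2 = 156766 W
P_in = P_out / η = 156766 / 0.930 = 168566 W
I_L = P_in / (√3·V_L·cosφ) = 168566 / (1.732 × 690 × 0.91) = 155 A

155 A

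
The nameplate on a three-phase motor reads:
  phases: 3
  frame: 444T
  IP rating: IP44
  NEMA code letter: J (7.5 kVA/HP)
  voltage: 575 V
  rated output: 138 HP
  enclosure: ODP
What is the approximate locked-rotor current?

1040 A

S_LR = 7.5 × 138 = 1035 kVA
I_LR = S_LR/(√3·V_L) = 1035000/(1.732×575) = 1040 A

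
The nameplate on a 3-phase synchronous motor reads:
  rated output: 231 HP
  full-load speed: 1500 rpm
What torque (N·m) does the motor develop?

1100 N·m

P_out = 231 × 746 = 172326 W
ω = 2π × 1500/60 = 157.1 rad/s
τ = P_out/ω = 172326/157.1 = 1100 N·m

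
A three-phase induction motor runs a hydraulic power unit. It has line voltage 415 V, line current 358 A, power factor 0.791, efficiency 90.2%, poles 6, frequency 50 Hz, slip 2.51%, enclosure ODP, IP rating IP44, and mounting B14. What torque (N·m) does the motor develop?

1800 N·m

P_in = √3·V·I·cosφ = 1.732 × 415 × 358 × 0.791 = 203543 W
P_out = η·P_in = 0.902 × 203543 = 183596 W
n_s = 120×50/6 = 1000 rpm; n = 1000×(1−0.0251) = 975 rpm
ω = 2π×975/60 = 102.1 rad/s
τ = P_out/ω = 183596/102.1 = 1800 N·m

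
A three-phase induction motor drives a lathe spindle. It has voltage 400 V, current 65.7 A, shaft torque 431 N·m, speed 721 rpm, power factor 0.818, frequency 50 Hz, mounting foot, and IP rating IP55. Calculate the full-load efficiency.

87.4 %

ω = 2π × 721/60 = 75.5 rad/s; P_out = τω = 431 × 75.5 = 32541 W
P_in = √3·V_L·I_L·cosφ = 1.732 × 400 × 65.7 × 0.818 = 37233 W
η = P_out / P_in = 32541 / 37233 = 0.874 = 87.4%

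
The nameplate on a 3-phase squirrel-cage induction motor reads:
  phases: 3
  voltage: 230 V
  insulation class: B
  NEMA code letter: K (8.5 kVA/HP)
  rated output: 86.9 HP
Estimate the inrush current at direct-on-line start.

S_LR = 8.5 × 86.9 = 738.65 kVA
I_LR = S_LR/(√3·V_L) = 738650/(1.732×230) = 1850 A

1850 A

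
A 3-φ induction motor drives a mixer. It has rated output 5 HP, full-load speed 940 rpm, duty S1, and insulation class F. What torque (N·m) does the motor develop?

37.9 N·m

P_out = 5 × 746 = 3730 W
ω = 2π × 940/60 = 98.44 rad/s
τ = P_out/ω = 3730/98.44 = 37.9 N·m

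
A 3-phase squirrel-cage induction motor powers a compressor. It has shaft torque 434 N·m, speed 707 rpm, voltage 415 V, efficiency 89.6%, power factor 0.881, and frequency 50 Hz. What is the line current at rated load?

ω = 2π×707/60 = 74.04 rad/s; P_out = τω = 434 × 74.04 = 32133 W
P_in = P_out / η = 32133 / 0.896 = 35863 W
I_L = P_in / (√3·V_L·cosφ) = 35863 / (1.732 × 415 × 0.881) = 56.6 A

56.6 A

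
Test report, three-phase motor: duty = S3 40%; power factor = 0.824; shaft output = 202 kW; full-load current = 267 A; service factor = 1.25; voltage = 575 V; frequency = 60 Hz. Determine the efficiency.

92.2 %

P_out = 202 kW = 202000 W
P_in = √3·V_L·I_L·cosφ = 1.732 × 575 × 267 × 0.824 = 219106 W
η = P_out / P_in = 202000 / 219106 = 0.922 = 92.2%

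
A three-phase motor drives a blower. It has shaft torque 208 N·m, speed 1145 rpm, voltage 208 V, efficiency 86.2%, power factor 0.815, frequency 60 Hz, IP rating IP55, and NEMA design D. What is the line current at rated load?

98.5 A

ω = 2π×1145/60 = 119.9 rad/s; P_out = τω = 208 × 119.9 = 24939 W
P_in = P_out / η = 24939 / 0.862 = 28932 W
I_L = P_in / (√3·V_L·cosφ) = 28932 / (1.732 × 208 × 0.815) = 98.5 A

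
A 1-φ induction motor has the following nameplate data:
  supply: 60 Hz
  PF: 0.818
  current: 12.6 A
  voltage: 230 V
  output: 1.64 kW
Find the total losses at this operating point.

P_in = V·I·cosφ = 230×12.6×0.818 = 2371 W
P_out = 1640 W
Losses = P_in − P_out = 2371 − 1640 = 731 W

731 W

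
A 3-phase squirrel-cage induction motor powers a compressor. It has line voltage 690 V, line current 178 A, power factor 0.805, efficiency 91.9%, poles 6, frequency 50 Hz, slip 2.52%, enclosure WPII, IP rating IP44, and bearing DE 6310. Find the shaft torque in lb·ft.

1140 lb·ft

P_in = √3·V·I·cosφ = 1.732 × 690 × 178 × 0.805 = 171243 W
P_out = η·P_in = 0.919 × 171243 = 157372 W
n_s = 120×50/6 = 1000 rpm; n = 1000×(1−0.0252) = 975 rpm
ω = 2π×975/60 = 102.1 rad/s
τ = P_out/ω = 157372/102.1 = 1541 N·m
In lb·ft: 1541/1.356 = 1140 lb·ft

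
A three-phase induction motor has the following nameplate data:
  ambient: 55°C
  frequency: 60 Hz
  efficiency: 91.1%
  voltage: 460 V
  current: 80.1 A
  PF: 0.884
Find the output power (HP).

P_in = √3·V·I·cosφ = 1.732 × 460 × 80.1 × 0.884 = 56414 W
P_out = η·P_in = 0.911 × 56414 = 51393 W
= 51393/746 = 68.9 HP

68.9 HP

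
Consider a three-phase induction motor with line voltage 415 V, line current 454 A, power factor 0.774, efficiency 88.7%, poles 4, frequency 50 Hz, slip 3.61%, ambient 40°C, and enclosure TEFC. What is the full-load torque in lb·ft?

1090 lb·ft

P_in = √3·V·I·cosφ = 1.732 × 415 × 454 × 0.774 = 252576 W
P_out = η·P_in = 0.887 × 252576 = 224035 W
n_s = 120×50/4 = 1500 rpm; n = 1500×(1−0.0361) = 1446 rpm
ω = 2π×1446/60 = 151.4 rad/s
τ = P_out/ω = 224035/151.4 = 1480 N·m
In lb·ft: 1480/1.356 = 1090 lb·ft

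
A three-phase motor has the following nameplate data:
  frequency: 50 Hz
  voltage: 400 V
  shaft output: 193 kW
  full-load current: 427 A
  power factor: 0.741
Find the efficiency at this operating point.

P_out = 193 kW = 193000 W
P_in = √3·V_L·I_L·cosφ = 1.732 × 400 × 427 × 0.741 = 219207 W
η = P_out / P_in = 193000 / 219207 = 0.880 = 88.0%

88.0 %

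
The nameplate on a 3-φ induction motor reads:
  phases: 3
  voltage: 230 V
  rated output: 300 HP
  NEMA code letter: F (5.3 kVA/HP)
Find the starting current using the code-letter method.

S_LR = 5.3 × 300 = 1590 kVA
I_LR = S_LR/(√3·V_L) = 1590000/(1.732×230) = 3990 A

3990 A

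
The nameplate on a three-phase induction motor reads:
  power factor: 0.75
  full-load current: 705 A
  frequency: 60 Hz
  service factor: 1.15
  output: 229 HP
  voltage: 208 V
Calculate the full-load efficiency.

89.7 %

P_out = 229 × 746 = 170834 W
P_in = √3·V_L·I_L·cosφ = 1.732 × 208 × 705 × 0.75 = 190485 W
η = P_out / P_in = 170834 / 190485 = 0.897 = 89.7%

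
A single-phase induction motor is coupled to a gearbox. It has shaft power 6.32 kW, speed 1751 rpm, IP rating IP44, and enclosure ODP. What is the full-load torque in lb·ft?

ω = 2π × 1751/60 = 183.4 rad/s
τ = P/ω = 6320/183.4 = 34.46 N·m
In lb·ft: 34.46/1.356 = 25.4 lb·ft

25.4 lb·ft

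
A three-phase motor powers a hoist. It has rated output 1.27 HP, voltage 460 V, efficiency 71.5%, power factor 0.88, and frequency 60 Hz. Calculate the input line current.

1.89 A

P_out = 1.27 × 746 = 947 W
P_in = P_out / η = 947 / 0.715 = 1324 W
I_L = P_in / (√3·V_L·cosφ) = 1324 / (1.732 × 460 × 0.88) = 1.89 A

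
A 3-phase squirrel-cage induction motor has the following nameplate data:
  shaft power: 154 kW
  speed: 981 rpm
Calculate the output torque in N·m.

1500 N·m

ω = 2π × 981/60 = 102.7 rad/s
τ = P/ω = 154000/102.7 = 1500 N·m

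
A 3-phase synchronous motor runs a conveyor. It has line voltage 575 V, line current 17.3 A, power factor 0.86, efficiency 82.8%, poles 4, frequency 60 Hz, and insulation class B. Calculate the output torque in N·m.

65.1 N·m

P_in = √3·V·I·cosφ = 1.732 × 575 × 17.3 × 0.86 = 14817 W
P_out = η·P_in = 0.828 × 14817 = 12268 W
n = n_s = 120×60/4 = 1800 rpm (synchronous)
ω = 2π×1800/60 = 188.5 rad/s
τ = P_out/ω = 12268/188.5 = 65.1 N·m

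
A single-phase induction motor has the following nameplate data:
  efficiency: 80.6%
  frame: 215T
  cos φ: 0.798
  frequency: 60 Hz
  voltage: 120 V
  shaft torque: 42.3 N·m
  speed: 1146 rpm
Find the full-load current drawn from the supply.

ω = 2π×1146/60 = 120 rad/s; P_out = τω = 42.3 × 120 = 5076 W
P_in = P_out / η = 5076 / 0.806 = 6298 W
I = P_in / (V·cosφ) = 6298 / (120 × 0.798) = 65.8 A

65.8 A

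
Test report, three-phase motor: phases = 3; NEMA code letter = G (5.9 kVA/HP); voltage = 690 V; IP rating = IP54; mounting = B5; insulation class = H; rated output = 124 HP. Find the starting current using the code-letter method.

612 A

S_LR = 5.9 × 124 = 731.6 kVA
I_LR = S_LR/(√3·V_L) = 731600/(1.732×690) = 612 A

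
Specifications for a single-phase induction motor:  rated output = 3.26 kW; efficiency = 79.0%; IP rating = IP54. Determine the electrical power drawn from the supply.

P_out = 3260 W
P_in = P_out/η = 3260/0.79 = 4127 W = 4.13 kW

4.13 kW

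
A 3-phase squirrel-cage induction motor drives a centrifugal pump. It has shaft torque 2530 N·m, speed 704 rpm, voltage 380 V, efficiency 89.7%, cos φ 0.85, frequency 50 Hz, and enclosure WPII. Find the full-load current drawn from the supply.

372 A

ω = 2π×704/60 = 73.72 rad/s; P_out = τω = 2530 × 73.72 = 186512 W
P_in = P_out / η = 186512 / 0.897 = 207929 W
I_L = P_in / (√3·V_L·cosφ) = 207929 / (1.732 × 380 × 0.85) = 372 A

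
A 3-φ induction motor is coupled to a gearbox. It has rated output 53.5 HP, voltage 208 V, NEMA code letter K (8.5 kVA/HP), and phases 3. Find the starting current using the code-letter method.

S_LR = 8.5 × 53.5 = 454.75 kVA
I_LR = S_LR/(√3·V_L) = 454750/(1.732×208) = 1260 A

1260 A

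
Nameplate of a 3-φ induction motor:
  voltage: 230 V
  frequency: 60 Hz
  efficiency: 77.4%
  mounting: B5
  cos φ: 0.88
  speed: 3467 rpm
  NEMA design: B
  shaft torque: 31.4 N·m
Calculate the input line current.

42 A

ω = 2π×3467/60 = 363.1 rad/s; P_out = τω = 31.4 × 363.1 = 11401 W
P_in = P_out / η = 11401 / 0.774 = 14730 W
I_L = P_in / (√3·V_L·cosφ) = 14730 / (1.732 × 230 × 0.88) = 42 A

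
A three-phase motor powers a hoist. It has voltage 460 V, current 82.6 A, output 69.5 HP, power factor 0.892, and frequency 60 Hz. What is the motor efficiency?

P_out = 69.5 × 746 = 51847 W
P_in = √3·V_L·I_L·cosφ = 1.732 × 460 × 82.6 × 0.892 = 58702 W
η = P_out / P_in = 51847 / 58702 = 0.883 = 88.3%

88.3 %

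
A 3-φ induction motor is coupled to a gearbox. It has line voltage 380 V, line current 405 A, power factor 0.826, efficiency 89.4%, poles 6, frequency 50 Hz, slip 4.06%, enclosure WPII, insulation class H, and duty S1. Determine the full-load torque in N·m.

P_in = √3·V·I·cosφ = 1.732 × 380 × 405 × 0.826 = 220174 W
P_out = η·P_in = 0.894 × 220174 = 196836 W
n_s = 120×50/6 = 1000 rpm; n = 1000×(1−0.0406) = 959 rpm
ω = 2π×959/60 = 100.4 rad/s
τ = P_out/ω = 196836/100.4 = 1960 N·m

1960 N·m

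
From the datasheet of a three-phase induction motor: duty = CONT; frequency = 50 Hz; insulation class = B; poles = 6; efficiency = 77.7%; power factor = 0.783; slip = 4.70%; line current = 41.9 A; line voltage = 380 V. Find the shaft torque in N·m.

168 N·m

P_in = √3·V·I·cosφ = 1.732 × 380 × 41.9 × 0.783 = 21593 W
P_out = η·P_in = 0.777 × 21593 = 16778 W
n_s = 120×50/6 = 1000 rpm; n = 1000×(1−0.047) = 953 rpm
ω = 2π×953/60 = 99.8 rad/s
τ = P_out/ω = 16778/99.8 = 168 N·m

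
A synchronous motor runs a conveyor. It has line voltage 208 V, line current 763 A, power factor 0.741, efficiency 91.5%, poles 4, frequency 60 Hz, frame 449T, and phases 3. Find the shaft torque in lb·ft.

729 lb·ft

P_in = √3·V·I·cosφ = 1.732 × 208 × 763 × 0.741 = 203683 W
P_out = η·P_in = 0.915 × 203683 = 186370 W
n = n_s = 120×60/4 = 1800 rpm (synchronous)
ω = 2π×1800/60 = 188.5 rad/s
τ = P_out/ω = 186370/188.5 = 988.7 N·m
In lb·ft: 988.7/1.356 = 729 lb·ft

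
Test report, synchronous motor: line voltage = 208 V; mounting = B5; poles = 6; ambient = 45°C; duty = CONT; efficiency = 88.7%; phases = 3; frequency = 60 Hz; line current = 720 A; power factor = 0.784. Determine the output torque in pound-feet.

1060 lb·ft

P_in = √3·V·I·cosφ = 1.732 × 208 × 720 × 0.784 = 203357 W
P_out = η·P_in = 0.887 × 203357 = 180378 W
n = n_s = 120×60/6 = 1200 rpm (synchronous)
ω = 2π×1200/60 = 125.7 rad/s
τ = P_out/ω = 180378/125.7 = 1435 N·m
In lb·ft: 1435/1.356 = 1060 lb·ft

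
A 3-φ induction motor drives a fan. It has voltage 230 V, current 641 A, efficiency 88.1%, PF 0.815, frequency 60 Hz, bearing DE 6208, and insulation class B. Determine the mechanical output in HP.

246 HP

P_in = √3·V·I·cosφ = 1.732 × 230 × 641 × 0.815 = 208109 W
P_out = η·P_in = 0.881 × 208109 = 183344 W
= 183344/746 = 246 HP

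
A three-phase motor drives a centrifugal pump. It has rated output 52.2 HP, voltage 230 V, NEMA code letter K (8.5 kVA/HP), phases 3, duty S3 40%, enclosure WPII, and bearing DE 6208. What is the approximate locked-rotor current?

S_LR = 8.5 × 52.2 = 443.7 kVA
I_LR = S_LR/(√3·V_L) = 443700/(1.732×230) = 1110 A

1110 A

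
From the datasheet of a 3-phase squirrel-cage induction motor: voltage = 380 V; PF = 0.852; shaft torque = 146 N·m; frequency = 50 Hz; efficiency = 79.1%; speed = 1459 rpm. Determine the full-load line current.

ω = 2π×1459/60 = 152.8 rad/s; P_out = τω = 146 × 152.8 = 22309 W
P_in = P_out / η = 22309 / 0.791 = 28204 W
I_L = P_in / (√3·V_L·cosφ) = 28204 / (1.732 × 380 × 0.852) = 50.3 A

50.3 A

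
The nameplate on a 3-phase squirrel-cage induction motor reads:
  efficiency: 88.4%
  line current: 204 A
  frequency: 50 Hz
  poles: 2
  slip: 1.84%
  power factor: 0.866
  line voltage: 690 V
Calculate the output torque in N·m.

P_in = √3·V·I·cosφ = 1.732 × 690 × 204 × 0.866 = 211128 W
P_out = η·P_in = 0.884 × 211128 = 186637 W
n_s = 120×50/2 = 3000 rpm; n = 3000×(1−0.0184) = 2945 rpm
ω = 2π×2945/60 = 308.4 rad/s
τ = P_out/ω = 186637/308.4 = 605 N·m

605 N·m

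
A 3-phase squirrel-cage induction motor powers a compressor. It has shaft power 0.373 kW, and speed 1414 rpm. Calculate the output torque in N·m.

2.52 N·m

ω = 2π × 1414/60 = 148.1 rad/s
τ = P/ω = 373/148.1 = 2.52 N·m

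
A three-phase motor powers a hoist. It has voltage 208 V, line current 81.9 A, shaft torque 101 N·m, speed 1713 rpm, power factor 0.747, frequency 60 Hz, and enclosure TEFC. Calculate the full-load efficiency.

82.2 %

ω = 2π × 1713/60 = 179.4 rad/s; P_out = τω = 101 × 179.4 = 18119 W
P_in = √3·V_L·I_L·cosφ = 1.732 × 208 × 81.9 × 0.747 = 22040 W
η = P_out / P_in = 18119 / 22040 = 0.822 = 82.2%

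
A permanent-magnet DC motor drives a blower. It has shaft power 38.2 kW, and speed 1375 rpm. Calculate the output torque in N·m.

265 N·m

ω = 2π × 1375/60 = 144 rad/s
τ = P/ω = 38200/144 = 265 N·m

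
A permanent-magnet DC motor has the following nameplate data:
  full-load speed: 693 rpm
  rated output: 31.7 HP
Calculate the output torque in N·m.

P_out = 31.7 × 746 = 23648 W
ω = 2π × 693/60 = 72.57 rad/s
τ = P_out/ω = 23648/72.57 = 326 N·m

326 N·m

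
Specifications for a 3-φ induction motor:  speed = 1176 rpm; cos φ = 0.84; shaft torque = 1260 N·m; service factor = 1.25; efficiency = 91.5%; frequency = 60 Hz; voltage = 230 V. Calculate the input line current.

ω = 2π×1176/60 = 123.2 rad/s; P_out = τω = 1260 × 123.2 = 155232 W
P_in = P_out / η = 155232 / 0.915 = 169652 W
I_L = P_in / (√3·V_L·cosφ) = 169652 / (1.732 × 230 × 0.84) = 507 A

507 A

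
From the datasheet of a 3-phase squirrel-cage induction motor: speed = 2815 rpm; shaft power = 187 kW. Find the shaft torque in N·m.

634 N·m

ω = 2π × 2815/60 = 294.8 rad/s
τ = P/ω = 187000/294.8 = 634 N·m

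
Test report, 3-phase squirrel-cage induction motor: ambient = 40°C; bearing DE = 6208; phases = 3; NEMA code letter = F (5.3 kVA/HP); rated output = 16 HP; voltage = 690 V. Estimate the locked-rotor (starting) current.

71 A

S_LR = 5.3 × 16 = 84.8 kVA
I_LR = S_LR/(√3·V_L) = 84800/(1.732×690) = 71 A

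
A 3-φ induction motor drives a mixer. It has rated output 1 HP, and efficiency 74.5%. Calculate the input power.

P_out = 1 × 746 = 746 W
P_in = P_out/η = 746/0.745 = 1001 W = 1 kW

1 kW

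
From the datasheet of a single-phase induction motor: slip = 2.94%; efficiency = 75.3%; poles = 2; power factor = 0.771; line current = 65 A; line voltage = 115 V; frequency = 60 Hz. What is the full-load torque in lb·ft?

8.75 lb·ft

P_in = V·I·cosφ = 115 × 65 × 0.771 = 5763 W
P_out = η·P_in = 0.753 × 5763 = 4340 W
n_s = 120×60/2 = 3600 rpm; n = 3600×(1−0.0294) = 3494 rpm
ω = 2π×3494/60 = 365.9 rad/s
τ = P_out/ω = 4340/365.9 = 11.86 N·m
In lb·ft: 11.86/1.356 = 8.75 lb·ft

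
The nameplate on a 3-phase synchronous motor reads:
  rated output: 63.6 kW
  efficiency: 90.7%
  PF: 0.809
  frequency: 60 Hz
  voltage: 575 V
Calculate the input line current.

87 A

P_out = 63.6 kW = 63600 W
P_in = P_out / η = 63600 / 0.907 = 70121 W
I_L = P_in / (√3·V_L·cosφ) = 70121 / (1.732 × 575 × 0.809) = 87 A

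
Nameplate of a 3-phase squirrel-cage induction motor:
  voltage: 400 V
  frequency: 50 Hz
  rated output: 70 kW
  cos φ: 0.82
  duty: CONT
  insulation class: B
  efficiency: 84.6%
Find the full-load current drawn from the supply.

P_out = 70 kW = 70000 W
P_in = P_out / η = 70000 / 0.846 = 82742 W
I_L = P_in / (√3·V_L·cosφ) = 82742 / (1.732 × 400 × 0.82) = 146 A

146 A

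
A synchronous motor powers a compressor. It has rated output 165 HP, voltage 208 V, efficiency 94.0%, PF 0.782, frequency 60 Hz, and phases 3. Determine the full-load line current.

P_out = 165 × 746 = 123090 W
P_in = P_out / η = 123090 / 0.940 = 130947 W
I_L = P_in / (√3·V_L·cosφ) = 130947 / (1.732 × 208 × 0.782) = 465 A

465 A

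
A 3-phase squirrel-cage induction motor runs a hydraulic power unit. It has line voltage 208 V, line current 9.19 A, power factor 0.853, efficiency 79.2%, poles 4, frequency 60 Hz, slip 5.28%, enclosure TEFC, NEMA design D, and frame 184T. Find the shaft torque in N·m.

12.5 N·m

P_in = √3·V·I·cosφ = 1.732 × 208 × 9.19 × 0.853 = 2824 W
P_out = η·P_in = 0.792 × 2824 = 2237 W
n_s = 120×60/4 = 1800 rpm; n = 1800×(1−0.0528) = 1705 rpm
ω = 2π×1705/60 = 178.5 rad/s
τ = P_out/ω = 2237/178.5 = 12.5 N·m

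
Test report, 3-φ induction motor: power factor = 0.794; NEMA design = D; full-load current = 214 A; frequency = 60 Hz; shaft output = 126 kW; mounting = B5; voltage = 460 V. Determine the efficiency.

P_out = 126 kW = 126000 W
P_in = √3·V_L·I_L·cosφ = 1.732 × 460 × 214 × 0.794 = 135375 W
η = P_out / P_in = 126000 / 135375 = 0.931 = 93.1%

93.1 %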